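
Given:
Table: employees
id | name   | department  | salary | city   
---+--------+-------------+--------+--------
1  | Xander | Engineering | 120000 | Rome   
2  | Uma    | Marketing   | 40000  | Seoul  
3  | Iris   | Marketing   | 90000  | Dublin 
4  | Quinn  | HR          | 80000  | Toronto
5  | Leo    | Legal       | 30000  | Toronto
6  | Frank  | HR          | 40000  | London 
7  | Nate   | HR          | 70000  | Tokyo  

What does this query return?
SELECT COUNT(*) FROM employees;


COUNT(*) counts all rows

7


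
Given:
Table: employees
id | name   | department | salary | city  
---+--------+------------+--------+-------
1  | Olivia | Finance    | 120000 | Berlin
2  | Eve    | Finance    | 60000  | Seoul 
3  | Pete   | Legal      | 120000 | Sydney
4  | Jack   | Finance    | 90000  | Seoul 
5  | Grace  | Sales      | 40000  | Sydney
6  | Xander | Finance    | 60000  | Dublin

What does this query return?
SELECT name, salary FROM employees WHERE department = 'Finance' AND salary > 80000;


Filtering: department = 'Finance' AND salary > 80000
Matching: 2 rows

2 rows:
Olivia, 120000
Jack, 90000


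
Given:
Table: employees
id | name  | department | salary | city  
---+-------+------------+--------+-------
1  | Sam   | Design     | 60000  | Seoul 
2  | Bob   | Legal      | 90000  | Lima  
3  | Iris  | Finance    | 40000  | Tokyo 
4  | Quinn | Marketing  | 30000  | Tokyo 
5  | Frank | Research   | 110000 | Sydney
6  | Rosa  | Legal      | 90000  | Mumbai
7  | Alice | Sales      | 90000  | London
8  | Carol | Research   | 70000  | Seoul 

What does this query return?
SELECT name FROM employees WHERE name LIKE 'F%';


LIKE 'F%' matches names starting with 'F'
Matching: 1

1 rows:
Frank


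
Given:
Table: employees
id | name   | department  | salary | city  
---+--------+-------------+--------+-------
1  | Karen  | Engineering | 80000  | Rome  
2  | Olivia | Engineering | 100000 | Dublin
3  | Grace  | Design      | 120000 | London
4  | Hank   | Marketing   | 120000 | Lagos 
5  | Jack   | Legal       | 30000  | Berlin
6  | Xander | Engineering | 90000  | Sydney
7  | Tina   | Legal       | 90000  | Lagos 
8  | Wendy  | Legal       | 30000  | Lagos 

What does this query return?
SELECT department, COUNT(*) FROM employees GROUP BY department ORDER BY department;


Assigning each row to its department group:
  Karen -> Engineering
  Olivia -> Engineering
  Grace -> Design
  Hank -> Marketing
  Jack -> Legal
  Xander -> Engineering
  Tina -> Legal
  Wendy -> Legal


4 groups:
Design, 1
Engineering, 3
Legal, 3
Marketing, 1


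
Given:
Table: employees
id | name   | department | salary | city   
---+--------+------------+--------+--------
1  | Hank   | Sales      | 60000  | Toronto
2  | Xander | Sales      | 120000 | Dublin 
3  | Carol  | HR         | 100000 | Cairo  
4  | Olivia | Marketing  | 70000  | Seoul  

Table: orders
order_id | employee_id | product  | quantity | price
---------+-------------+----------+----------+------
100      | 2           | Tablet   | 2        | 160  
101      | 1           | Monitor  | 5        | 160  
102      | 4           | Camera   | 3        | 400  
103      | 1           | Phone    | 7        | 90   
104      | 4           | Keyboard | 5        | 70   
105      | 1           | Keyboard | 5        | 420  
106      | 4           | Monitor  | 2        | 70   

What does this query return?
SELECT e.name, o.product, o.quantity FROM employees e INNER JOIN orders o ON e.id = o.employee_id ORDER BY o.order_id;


Joining employees.id = orders.employee_id:
  employee Xander (id=2) -> order Tablet
  employee Hank (id=1) -> order Monitor
  employee Olivia (id=4) -> order Camera
  employee Hank (id=1) -> order Phone
  employee Olivia (id=4) -> order Keyboard
  employee Hank (id=1) -> order Keyboard
  employee Olivia (id=4) -> order Monitor


7 rows:
Xander, Tablet, 2
Hank, Monitor, 5
Olivia, Camera, 3
Hank, Phone, 7
Olivia, Keyboard, 5
Hank, Keyboard, 5
Olivia, Monitor, 2


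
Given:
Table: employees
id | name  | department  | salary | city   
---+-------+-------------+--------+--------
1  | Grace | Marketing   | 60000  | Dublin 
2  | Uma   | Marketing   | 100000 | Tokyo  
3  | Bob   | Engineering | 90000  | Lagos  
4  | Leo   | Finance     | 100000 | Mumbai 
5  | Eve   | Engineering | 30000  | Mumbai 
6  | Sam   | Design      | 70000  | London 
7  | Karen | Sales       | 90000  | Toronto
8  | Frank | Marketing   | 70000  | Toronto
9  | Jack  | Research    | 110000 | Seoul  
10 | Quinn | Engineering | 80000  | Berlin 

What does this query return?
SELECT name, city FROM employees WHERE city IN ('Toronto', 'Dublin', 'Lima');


Filtering: city IN ('Toronto', 'Dublin', 'Lima')
Matching: 3 rows

3 rows:
Grace, Dublin
Karen, Toronto
Frank, Toronto


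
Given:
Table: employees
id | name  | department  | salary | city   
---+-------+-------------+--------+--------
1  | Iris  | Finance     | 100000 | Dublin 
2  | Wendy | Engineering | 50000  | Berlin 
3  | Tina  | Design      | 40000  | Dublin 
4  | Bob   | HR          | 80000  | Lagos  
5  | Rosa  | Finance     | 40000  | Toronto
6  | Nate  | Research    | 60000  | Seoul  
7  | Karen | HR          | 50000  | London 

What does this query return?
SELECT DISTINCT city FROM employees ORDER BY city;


All 'city' values (row order): Dublin, Berlin, Dublin, Lagos, Toronto, Seoul, London
Removing duplicates leaves 6 unique value(s).

6 values:
Berlin
Dublin
Lagos
London
Seoul
Toronto


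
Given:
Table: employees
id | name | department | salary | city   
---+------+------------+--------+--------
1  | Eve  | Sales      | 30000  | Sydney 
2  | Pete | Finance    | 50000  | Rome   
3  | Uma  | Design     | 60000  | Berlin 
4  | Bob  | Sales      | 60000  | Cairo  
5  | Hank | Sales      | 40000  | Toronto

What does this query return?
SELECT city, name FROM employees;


Projecting columns: city, name

5 rows:
Sydney, Eve
Rome, Pete
Berlin, Uma
Cairo, Bob
Toronto, Hank


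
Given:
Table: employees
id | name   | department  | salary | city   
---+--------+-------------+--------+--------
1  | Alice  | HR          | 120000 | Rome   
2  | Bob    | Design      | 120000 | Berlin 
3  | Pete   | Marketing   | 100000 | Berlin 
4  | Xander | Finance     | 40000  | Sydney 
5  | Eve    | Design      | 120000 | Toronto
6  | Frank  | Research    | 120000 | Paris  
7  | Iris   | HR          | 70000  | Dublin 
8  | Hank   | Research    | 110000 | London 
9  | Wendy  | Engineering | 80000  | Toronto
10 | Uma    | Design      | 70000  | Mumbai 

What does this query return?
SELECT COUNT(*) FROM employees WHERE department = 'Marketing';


Counting rows where department = 'Marketing'
  Pete -> MATCH


1


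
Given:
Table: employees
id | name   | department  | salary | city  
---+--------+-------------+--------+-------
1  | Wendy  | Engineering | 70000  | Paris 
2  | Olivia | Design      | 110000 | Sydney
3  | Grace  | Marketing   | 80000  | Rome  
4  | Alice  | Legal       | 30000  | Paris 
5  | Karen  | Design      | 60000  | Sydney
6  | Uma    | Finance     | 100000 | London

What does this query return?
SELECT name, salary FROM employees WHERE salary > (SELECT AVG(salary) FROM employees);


Subquery: AVG(salary) = 75000.0
Filtering: salary > 75000.0
  Olivia (110000) -> MATCH
  Grace (80000) -> MATCH
  Uma (100000) -> MATCH


3 rows:
Olivia, 110000
Grace, 80000
Uma, 100000


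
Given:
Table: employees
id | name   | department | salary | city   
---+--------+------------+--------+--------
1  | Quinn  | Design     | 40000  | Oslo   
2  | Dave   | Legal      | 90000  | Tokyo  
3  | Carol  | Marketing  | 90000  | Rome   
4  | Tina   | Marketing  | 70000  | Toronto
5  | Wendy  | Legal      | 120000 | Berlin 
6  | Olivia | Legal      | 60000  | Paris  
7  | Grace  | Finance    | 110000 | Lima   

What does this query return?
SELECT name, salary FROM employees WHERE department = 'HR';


Filtering: department = 'HR'
Matching rows: 0

Empty result set (0 rows)


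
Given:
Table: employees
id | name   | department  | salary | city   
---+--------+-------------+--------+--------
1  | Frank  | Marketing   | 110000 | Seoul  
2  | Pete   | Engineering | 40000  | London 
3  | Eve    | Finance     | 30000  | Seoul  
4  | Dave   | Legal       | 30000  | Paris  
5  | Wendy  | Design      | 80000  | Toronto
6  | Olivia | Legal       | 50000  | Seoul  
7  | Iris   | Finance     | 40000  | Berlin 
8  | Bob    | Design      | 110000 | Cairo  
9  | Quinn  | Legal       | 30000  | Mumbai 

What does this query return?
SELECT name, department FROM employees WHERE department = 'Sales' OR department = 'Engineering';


Filtering: department = 'Sales' OR 'Engineering'
Matching: 1 rows

1 rows:
Pete, Engineering


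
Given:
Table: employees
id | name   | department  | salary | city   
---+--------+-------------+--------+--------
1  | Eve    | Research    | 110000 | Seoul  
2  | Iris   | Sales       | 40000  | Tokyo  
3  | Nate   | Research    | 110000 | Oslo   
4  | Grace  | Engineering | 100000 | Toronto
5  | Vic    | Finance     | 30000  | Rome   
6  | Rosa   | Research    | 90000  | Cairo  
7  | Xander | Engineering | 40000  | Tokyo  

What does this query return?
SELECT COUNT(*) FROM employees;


COUNT(*) counts all rows

7


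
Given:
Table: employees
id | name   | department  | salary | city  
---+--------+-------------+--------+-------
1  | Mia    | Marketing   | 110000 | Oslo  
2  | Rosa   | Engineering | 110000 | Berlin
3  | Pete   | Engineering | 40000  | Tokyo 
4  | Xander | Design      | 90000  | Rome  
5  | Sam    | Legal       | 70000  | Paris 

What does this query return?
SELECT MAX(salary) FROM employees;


Salaries: 110000, 110000, 40000, 90000, 70000
MAX = 110000

110000


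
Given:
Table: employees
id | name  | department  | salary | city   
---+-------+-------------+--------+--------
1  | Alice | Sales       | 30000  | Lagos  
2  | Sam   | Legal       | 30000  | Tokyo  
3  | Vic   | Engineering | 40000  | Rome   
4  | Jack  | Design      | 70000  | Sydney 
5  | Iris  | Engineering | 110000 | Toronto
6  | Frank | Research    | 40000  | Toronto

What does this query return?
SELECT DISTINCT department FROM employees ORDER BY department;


All 'department' values (row order): Sales, Legal, Engineering, Design, Engineering, Research
Removing duplicates leaves 5 unique value(s).

5 values:
Design
Engineering
Legal
Research
Sales


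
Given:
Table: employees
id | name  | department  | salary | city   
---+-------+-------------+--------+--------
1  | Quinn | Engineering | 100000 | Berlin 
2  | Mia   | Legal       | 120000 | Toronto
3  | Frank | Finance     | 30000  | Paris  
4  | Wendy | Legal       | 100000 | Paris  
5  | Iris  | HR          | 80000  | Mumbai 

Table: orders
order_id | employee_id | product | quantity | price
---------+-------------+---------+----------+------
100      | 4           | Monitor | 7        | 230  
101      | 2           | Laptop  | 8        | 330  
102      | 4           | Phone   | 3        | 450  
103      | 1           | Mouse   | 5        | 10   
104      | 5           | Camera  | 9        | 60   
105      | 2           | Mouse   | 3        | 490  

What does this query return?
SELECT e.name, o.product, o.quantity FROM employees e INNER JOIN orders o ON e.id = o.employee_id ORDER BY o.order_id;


Joining employees.id = orders.employee_id:
  employee Wendy (id=4) -> order Monitor
  employee Mia (id=2) -> order Laptop
  employee Wendy (id=4) -> order Phone
  employee Quinn (id=1) -> order Mouse
  employee Iris (id=5) -> order Camera
  employee Mia (id=2) -> order Mouse


6 rows:
Wendy, Monitor, 7
Mia, Laptop, 8
Wendy, Phone, 3
Quinn, Mouse, 5
Iris, Camera, 9
Mia, Mouse, 3


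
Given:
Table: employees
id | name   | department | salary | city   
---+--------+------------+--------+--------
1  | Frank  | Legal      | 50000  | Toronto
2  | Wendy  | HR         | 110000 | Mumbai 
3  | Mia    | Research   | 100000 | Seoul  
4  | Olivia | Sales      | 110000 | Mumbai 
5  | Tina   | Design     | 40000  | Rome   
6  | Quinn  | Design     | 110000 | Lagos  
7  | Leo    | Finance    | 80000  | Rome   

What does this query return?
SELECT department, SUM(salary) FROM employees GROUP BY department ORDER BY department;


Summing salary within each department:
  Design: 40000 + 110000 = 150000
  Finance: 80000 = 80000
  HR: 110000 = 110000
  Legal: 50000 = 50000
  Research: 100000 = 100000
  Sales: 110000 = 110000


6 groups:
Design, 150000
Finance, 80000
HR, 110000
Legal, 50000
Research, 100000
Sales, 110000


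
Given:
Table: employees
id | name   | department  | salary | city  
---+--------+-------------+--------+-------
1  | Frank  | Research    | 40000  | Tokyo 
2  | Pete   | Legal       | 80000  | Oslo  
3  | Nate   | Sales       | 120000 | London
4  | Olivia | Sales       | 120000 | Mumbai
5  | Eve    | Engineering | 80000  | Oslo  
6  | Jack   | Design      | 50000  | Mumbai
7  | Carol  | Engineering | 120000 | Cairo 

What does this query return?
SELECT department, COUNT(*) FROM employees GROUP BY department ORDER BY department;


Assigning each row to its department group:
  Frank -> Research
  Pete -> Legal
  Nate -> Sales
  Olivia -> Sales
  Eve -> Engineering
  Jack -> Design
  Carol -> Engineering


5 groups:
Design, 1
Engineering, 2
Legal, 1
Research, 1
Sales, 2


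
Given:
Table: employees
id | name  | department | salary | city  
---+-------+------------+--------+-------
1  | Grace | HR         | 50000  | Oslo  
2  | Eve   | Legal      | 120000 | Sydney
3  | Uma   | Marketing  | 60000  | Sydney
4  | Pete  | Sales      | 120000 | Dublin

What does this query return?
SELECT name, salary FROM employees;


Projecting columns: name, salary

4 rows:
Grace, 50000
Eve, 120000
Uma, 60000
Pete, 120000


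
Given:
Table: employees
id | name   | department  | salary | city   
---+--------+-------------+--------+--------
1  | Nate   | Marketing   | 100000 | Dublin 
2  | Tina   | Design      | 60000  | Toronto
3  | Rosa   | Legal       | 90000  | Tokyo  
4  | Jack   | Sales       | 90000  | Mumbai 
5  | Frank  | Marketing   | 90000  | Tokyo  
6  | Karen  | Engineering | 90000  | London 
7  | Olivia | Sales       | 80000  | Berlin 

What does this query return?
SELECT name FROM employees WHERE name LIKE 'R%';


LIKE 'R%' matches names starting with 'R'
Matching: 1

1 rows:
Rosa


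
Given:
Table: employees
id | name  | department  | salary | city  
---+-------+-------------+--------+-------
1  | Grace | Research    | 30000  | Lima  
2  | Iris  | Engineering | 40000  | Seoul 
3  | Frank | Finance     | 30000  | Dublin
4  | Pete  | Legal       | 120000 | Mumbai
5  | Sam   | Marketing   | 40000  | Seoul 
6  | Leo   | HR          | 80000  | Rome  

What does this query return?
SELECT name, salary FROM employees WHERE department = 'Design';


Filtering: department = 'Design'
Matching rows: 0

Empty result set (0 rows)


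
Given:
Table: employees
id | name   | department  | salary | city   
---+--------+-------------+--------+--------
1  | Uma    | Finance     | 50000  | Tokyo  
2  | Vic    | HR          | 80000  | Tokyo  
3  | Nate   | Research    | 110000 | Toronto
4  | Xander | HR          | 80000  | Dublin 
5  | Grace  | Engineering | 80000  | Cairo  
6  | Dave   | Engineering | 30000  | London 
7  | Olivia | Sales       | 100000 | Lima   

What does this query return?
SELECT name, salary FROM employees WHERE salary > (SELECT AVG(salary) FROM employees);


Subquery: AVG(salary) = 75714.29
Filtering: salary > 75714.29
  Vic (80000) -> MATCH
  Nate (110000) -> MATCH
  Xander (80000) -> MATCH
  Grace (80000) -> MATCH
  Olivia (100000) -> MATCH


5 rows:
Vic, 80000
Nate, 110000
Xander, 80000
Grace, 80000
Olivia, 100000


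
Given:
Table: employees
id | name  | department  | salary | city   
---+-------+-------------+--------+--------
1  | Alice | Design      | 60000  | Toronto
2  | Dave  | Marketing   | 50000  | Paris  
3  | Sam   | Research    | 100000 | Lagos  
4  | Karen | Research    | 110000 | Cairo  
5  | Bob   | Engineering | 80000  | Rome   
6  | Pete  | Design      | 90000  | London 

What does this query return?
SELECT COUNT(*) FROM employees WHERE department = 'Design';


Counting rows where department = 'Design'
  Alice -> MATCH
  Pete -> MATCH


2


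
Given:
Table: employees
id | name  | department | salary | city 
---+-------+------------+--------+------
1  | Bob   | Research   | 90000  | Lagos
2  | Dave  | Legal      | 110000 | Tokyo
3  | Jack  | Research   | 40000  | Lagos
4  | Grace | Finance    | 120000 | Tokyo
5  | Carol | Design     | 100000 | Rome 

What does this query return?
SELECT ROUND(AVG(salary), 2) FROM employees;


SUM(salary) = 460000
COUNT = 5
ROUND(AVG, 2) = ROUND(460000 / 5, 2) = 92000.0

92000.0


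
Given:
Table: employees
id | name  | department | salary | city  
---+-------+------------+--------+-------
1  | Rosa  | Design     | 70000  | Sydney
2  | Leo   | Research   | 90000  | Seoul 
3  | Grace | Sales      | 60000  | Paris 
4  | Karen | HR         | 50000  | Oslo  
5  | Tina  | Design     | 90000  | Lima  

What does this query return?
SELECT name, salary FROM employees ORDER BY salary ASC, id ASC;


Sorting by salary ASC, then id ASC for ties

5 rows:
Karen, 50000
Grace, 60000
Rosa, 70000
Leo, 90000
Tina, 90000


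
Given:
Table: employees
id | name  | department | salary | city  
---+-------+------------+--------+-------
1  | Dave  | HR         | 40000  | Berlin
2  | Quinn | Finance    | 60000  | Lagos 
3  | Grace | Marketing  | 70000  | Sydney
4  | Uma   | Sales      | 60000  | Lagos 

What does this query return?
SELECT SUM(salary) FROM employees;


SUM(salary) = 40000 + 60000 + 70000 + 60000 = 230000

230000


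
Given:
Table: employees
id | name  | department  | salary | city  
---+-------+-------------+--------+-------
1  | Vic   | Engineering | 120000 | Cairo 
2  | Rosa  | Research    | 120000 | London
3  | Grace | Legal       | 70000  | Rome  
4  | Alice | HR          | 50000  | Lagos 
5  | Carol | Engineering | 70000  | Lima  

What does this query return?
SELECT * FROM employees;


SELECT * returns all 5 rows with all columns

5 rows:
1, Vic, Engineering, 120000, Cairo
2, Rosa, Research, 120000, London
3, Grace, Legal, 70000, Rome
4, Alice, HR, 50000, Lagos
5, Carol, Engineering, 70000, Lima


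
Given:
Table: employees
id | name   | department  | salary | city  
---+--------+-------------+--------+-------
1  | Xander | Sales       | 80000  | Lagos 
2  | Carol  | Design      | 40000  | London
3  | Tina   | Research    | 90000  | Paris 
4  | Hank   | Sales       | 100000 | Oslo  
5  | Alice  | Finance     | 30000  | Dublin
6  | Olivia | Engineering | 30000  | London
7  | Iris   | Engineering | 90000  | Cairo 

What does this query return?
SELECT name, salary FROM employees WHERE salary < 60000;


Filtering: salary < 60000
Matching: 3 rows

3 rows:
Carol, 40000
Alice, 30000
Olivia, 30000


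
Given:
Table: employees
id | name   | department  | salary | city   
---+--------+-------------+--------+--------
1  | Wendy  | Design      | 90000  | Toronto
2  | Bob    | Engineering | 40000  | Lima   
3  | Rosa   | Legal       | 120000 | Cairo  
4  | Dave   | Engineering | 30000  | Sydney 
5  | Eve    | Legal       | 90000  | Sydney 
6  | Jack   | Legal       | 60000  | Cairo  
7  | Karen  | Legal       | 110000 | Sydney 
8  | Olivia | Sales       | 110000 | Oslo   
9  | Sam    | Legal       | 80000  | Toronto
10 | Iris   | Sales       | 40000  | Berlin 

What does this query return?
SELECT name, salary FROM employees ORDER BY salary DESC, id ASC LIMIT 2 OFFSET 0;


Sort by salary DESC (id ASC tiebreak), then skip 0 and take 2
Rows 1 through 2

2 rows:
Rosa, 120000
Karen, 110000


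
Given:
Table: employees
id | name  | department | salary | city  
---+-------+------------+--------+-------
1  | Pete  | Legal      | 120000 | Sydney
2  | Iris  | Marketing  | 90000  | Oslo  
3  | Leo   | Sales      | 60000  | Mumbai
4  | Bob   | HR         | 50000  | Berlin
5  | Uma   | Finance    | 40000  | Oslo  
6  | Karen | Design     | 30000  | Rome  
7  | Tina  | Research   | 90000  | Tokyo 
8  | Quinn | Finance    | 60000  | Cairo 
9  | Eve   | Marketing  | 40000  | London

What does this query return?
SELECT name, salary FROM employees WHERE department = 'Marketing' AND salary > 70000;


Filtering: department = 'Marketing' AND salary > 70000
Matching: 1 rows

1 rows:
Iris, 90000


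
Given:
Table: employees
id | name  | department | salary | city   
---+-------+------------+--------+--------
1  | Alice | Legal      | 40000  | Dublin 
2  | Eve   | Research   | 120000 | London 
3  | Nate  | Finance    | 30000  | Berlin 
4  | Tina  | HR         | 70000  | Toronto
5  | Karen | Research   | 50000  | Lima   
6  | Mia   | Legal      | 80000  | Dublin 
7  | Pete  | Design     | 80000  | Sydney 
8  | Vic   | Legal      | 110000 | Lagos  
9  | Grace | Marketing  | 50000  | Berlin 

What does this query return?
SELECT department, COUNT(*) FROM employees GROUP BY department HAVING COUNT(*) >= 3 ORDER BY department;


Groups with count >= 3:
  Legal: 3 -> PASS
  Design: 1 -> filtered out
  Finance: 1 -> filtered out
  HR: 1 -> filtered out
  Marketing: 1 -> filtered out
  Research: 2 -> filtered out


1 groups:
Legal, 3


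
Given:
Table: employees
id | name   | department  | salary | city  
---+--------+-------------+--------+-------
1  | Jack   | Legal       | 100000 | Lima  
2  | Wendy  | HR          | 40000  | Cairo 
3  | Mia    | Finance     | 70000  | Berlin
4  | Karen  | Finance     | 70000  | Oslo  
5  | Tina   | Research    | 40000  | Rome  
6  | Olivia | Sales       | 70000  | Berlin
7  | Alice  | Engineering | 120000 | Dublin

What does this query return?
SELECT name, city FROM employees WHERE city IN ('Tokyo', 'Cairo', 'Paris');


Filtering: city IN ('Tokyo', 'Cairo', 'Paris')
Matching: 1 rows

1 rows:
Wendy, Cairo


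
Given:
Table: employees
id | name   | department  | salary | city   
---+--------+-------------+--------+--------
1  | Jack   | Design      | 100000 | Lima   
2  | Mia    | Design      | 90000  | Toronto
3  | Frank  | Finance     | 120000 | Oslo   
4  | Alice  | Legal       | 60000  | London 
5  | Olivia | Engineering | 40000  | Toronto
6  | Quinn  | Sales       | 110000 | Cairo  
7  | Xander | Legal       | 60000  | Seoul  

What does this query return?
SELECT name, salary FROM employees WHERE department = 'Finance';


Filtering: department = 'Finance'
Matching rows: 1

1 rows:
Frank, 120000


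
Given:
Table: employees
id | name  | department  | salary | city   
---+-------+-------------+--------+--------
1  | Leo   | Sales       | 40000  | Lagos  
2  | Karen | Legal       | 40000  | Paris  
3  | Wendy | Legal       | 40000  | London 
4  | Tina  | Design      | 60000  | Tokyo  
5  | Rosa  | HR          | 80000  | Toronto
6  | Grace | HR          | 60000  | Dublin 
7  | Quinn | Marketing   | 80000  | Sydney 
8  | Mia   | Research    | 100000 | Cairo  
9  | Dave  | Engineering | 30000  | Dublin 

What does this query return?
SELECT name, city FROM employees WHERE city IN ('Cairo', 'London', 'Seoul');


Filtering: city IN ('Cairo', 'London', 'Seoul')
Matching: 2 rows

2 rows:
Wendy, London
Mia, Cairo


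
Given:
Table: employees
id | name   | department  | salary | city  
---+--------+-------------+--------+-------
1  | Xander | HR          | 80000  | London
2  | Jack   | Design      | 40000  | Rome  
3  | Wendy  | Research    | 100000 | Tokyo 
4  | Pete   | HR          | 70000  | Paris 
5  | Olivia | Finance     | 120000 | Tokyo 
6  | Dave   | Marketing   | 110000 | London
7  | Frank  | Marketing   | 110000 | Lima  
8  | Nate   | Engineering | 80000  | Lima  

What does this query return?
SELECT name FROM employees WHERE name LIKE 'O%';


LIKE 'O%' matches names starting with 'O'
Matching: 1

1 rows:
Olivia


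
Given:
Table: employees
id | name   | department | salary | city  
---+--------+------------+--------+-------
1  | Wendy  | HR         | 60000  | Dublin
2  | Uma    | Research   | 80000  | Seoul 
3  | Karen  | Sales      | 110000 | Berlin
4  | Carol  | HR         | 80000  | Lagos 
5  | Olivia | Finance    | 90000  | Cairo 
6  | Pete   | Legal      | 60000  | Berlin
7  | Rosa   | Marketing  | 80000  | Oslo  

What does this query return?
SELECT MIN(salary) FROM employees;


Salaries: 60000, 80000, 110000, 80000, 90000, 60000, 80000
MIN = 60000

60000


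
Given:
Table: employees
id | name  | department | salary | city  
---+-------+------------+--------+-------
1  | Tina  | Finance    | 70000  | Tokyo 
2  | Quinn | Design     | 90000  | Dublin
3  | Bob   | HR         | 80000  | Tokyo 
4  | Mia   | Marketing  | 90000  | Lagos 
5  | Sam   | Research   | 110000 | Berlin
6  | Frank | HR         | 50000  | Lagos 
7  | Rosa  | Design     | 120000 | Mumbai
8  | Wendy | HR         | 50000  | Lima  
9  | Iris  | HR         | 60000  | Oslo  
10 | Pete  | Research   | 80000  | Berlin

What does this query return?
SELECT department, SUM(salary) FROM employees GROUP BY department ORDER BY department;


Summing salary within each department:
  Design: 90000 + 120000 = 210000
  Finance: 70000 = 70000
  HR: 80000 + 50000 + 50000 + 60000 = 240000
  Marketing: 90000 = 90000
  Research: 110000 + 80000 = 190000


5 groups:
Design, 210000
Finance, 70000
HR, 240000
Marketing, 90000
Research, 190000


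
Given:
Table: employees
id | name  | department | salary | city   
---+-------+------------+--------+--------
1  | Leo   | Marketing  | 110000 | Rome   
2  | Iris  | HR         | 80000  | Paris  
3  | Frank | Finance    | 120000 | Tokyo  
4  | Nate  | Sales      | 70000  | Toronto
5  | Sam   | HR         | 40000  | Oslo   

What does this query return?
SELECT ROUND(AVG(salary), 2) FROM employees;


SUM(salary) = 420000
COUNT = 5
ROUND(AVG, 2) = ROUND(420000 / 5, 2) = 84000.0

84000.0


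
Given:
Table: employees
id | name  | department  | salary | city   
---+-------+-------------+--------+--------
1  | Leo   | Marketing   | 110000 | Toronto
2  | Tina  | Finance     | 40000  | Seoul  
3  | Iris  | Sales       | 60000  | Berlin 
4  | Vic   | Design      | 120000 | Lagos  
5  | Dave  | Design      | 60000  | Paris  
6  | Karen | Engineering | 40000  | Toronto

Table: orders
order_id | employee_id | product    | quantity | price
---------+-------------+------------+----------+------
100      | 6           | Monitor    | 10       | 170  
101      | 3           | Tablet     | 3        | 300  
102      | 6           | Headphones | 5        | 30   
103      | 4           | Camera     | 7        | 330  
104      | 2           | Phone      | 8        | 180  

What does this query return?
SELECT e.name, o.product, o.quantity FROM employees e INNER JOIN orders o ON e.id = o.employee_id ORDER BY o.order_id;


Joining employees.id = orders.employee_id:
  employee Karen (id=6) -> order Monitor
  employee Iris (id=3) -> order Tablet
  employee Karen (id=6) -> order Headphones
  employee Vic (id=4) -> order Camera
  employee Tina (id=2) -> order Phone


5 rows:
Karen, Monitor, 10
Iris, Tablet, 3
Karen, Headphones, 5
Vic, Camera, 7
Tina, Phone, 8


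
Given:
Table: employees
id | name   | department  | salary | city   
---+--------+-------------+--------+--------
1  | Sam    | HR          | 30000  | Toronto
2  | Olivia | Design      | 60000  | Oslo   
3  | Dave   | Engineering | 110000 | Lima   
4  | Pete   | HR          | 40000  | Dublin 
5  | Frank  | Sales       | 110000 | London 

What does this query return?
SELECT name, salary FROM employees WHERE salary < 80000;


Filtering: salary < 80000
Matching: 3 rows

3 rows:
Sam, 30000
Olivia, 60000
Pete, 40000


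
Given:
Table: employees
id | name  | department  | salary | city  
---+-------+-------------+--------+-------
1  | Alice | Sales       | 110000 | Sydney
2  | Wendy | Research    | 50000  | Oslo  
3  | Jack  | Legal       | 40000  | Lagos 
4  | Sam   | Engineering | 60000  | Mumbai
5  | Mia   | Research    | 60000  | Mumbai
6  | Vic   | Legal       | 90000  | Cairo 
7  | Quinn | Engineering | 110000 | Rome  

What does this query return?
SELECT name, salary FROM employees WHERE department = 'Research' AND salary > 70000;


Filtering: department = 'Research' AND salary > 70000
Matching: 0 rows

Empty result set (0 rows)


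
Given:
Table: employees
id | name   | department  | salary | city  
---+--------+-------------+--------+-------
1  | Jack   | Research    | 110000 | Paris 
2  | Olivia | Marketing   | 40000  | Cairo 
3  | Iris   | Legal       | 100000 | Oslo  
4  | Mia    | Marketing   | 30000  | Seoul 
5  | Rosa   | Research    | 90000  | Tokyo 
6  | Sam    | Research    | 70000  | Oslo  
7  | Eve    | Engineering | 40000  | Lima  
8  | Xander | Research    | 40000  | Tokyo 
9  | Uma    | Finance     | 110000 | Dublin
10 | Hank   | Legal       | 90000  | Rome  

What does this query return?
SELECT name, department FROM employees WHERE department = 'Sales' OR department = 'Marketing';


Filtering: department = 'Sales' OR 'Marketing'
Matching: 2 rows

2 rows:
Olivia, Marketing
Mia, Marketing


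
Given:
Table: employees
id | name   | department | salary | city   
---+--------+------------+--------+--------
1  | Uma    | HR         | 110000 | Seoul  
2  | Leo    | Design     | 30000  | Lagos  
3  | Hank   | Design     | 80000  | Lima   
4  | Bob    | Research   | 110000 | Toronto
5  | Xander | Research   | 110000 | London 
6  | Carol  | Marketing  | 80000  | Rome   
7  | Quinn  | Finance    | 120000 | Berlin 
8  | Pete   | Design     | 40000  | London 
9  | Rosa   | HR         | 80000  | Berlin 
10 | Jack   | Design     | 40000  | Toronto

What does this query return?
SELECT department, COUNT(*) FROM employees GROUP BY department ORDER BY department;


Assigning each row to its department group:
  Uma -> HR
  Leo -> Design
  Hank -> Design
  Bob -> Research
  Xander -> Research
  Carol -> Marketing
  Quinn -> Finance
  Pete -> Design
  Rosa -> HR
  Jack -> Design


5 groups:
Design, 4
Finance, 1
HR, 2
Marketing, 1
Research, 2


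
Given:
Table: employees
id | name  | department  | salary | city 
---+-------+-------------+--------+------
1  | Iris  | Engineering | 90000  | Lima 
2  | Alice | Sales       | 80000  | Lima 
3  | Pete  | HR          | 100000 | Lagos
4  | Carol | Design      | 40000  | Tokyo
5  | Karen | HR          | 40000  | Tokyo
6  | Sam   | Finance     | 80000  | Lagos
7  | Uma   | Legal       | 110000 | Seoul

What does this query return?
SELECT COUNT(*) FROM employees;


COUNT(*) counts all rows

7


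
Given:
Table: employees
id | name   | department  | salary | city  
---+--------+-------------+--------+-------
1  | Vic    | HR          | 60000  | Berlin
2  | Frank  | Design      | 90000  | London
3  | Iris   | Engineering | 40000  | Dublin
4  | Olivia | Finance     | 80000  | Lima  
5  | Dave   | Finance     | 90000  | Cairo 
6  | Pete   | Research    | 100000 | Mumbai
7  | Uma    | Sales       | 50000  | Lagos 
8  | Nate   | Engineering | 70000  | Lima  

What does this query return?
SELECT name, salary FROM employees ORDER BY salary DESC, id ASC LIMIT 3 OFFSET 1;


Sort by salary DESC (id ASC tiebreak), then skip 1 and take 3
Rows 2 through 4

3 rows:
Frank, 90000
Dave, 90000
Olivia, 80000


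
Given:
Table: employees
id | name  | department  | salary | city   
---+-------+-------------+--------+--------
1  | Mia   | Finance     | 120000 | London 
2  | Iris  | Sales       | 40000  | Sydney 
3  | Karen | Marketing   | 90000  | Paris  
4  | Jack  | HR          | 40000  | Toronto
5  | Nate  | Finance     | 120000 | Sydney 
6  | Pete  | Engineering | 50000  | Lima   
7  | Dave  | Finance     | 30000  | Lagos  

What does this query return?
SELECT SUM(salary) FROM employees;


SUM(salary) = 120000 + 40000 + 90000 + 40000 + 120000 + 50000 + 30000 = 490000

490000


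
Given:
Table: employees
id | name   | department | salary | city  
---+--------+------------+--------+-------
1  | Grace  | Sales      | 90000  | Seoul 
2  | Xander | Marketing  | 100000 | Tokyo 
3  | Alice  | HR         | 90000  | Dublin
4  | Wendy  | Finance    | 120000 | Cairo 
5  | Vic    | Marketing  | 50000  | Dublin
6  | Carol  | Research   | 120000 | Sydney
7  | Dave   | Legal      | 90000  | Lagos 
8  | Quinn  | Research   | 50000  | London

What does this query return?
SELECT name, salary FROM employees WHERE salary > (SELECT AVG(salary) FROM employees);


Subquery: AVG(salary) = 88750.0
Filtering: salary > 88750.0
  Grace (90000) -> MATCH
  Xander (100000) -> MATCH
  Alice (90000) -> MATCH
  Wendy (120000) -> MATCH
  Carol (120000) -> MATCH
  Dave (90000) -> MATCH


6 rows:
Grace, 90000
Xander, 100000
Alice, 90000
Wendy, 120000
Carol, 120000
Dave, 90000


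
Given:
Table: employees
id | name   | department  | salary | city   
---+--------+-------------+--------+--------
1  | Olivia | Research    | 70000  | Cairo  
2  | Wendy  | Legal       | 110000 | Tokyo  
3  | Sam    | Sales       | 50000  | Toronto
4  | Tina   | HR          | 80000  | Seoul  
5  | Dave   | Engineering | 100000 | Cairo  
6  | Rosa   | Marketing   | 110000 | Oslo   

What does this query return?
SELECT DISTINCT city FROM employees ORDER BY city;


All 'city' values (row order): Cairo, Tokyo, Toronto, Seoul, Cairo, Oslo
Removing duplicates leaves 5 unique value(s).

5 values:
Cairo
Oslo
Seoul
Tokyo
Toronto


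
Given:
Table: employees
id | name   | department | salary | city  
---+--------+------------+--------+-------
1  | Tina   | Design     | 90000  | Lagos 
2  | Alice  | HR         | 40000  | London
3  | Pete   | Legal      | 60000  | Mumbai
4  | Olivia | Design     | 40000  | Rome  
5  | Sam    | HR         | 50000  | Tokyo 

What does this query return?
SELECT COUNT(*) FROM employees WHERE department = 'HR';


Counting rows where department = 'HR'
  Alice -> MATCH
  Sam -> MATCH


2


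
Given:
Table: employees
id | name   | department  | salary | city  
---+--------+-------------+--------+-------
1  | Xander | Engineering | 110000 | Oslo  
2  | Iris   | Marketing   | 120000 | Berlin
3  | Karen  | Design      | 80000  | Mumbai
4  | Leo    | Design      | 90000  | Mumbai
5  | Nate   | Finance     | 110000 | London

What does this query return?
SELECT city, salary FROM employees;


Projecting columns: city, salary

5 rows:
Oslo, 110000
Berlin, 120000
Mumbai, 80000
Mumbai, 90000
London, 110000


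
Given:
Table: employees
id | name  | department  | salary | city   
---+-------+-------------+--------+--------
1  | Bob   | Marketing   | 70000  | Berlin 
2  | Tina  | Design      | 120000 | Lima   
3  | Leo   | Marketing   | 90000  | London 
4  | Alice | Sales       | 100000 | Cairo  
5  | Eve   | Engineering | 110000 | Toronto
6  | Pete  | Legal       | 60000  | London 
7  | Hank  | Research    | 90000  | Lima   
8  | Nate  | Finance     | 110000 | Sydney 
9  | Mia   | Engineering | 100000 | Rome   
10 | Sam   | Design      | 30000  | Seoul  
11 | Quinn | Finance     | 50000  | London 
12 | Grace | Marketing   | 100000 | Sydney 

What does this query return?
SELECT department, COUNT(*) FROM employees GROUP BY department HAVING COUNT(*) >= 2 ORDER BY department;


Groups with count >= 2:
  Design: 2 -> PASS
  Engineering: 2 -> PASS
  Finance: 2 -> PASS
  Marketing: 3 -> PASS
  Legal: 1 -> filtered out
  Research: 1 -> filtered out
  Sales: 1 -> filtered out


4 groups:
Design, 2
Engineering, 2
Finance, 2
Marketing, 3


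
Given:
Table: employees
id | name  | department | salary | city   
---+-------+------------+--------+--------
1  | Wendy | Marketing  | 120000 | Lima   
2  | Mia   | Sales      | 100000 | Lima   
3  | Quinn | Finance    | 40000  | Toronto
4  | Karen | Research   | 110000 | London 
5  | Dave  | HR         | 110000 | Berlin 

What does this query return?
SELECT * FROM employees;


SELECT * returns all 5 rows with all columns

5 rows:
1, Wendy, Marketing, 120000, Lima
2, Mia, Sales, 100000, Lima
3, Quinn, Finance, 40000, Toronto
4, Karen, Research, 110000, London
5, Dave, HR, 110000, Berlin


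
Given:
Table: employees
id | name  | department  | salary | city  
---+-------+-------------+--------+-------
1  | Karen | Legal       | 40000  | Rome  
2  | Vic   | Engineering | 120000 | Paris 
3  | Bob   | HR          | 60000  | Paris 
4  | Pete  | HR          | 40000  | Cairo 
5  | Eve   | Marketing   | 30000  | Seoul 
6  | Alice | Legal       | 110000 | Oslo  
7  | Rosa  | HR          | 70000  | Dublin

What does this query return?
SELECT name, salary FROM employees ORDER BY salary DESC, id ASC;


Sorting by salary DESC, then id ASC for ties

7 rows:
Vic, 120000
Alice, 110000
Rosa, 70000
Bob, 60000
Karen, 40000
Pete, 40000
Eve, 30000


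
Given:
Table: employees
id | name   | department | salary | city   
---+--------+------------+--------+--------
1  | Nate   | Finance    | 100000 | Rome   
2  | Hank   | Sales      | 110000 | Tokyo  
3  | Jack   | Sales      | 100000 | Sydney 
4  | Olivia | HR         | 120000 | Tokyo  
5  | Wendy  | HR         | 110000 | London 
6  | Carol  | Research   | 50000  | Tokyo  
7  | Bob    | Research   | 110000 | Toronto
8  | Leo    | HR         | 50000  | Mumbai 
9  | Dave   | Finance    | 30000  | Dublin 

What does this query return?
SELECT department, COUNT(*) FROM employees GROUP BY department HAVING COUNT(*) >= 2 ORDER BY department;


Groups with count >= 2:
  Finance: 2 -> PASS
  HR: 3 -> PASS
  Research: 2 -> PASS
  Sales: 2 -> PASS


4 groups:
Finance, 2
HR, 3
Research, 2
Sales, 2


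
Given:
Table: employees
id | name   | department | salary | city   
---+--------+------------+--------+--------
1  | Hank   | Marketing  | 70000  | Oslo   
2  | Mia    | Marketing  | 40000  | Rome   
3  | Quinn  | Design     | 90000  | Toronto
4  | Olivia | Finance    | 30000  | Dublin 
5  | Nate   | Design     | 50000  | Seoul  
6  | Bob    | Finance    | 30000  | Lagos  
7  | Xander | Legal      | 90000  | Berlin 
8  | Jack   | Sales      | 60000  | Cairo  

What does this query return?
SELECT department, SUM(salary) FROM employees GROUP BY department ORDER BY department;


Summing salary within each department:
  Design: 90000 + 50000 = 140000
  Finance: 30000 + 30000 = 60000
  Legal: 90000 = 90000
  Marketing: 70000 + 40000 = 110000
  Sales: 60000 = 60000


5 groups:
Design, 140000
Finance, 60000
Legal, 90000
Marketing, 110000
Sales, 60000


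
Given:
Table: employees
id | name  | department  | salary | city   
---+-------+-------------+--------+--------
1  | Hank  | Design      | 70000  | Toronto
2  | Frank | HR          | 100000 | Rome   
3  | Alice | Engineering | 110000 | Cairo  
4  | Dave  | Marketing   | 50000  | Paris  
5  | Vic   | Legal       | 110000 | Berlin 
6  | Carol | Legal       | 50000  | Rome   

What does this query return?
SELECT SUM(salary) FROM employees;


SUM(salary) = 70000 + 100000 + 110000 + 50000 + 110000 + 50000 = 490000

490000


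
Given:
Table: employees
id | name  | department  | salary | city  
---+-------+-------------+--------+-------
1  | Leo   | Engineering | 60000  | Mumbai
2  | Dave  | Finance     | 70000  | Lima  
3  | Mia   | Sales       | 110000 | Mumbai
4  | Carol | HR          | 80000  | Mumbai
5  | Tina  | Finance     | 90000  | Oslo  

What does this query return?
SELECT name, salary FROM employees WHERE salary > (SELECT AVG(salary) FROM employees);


Subquery: AVG(salary) = 82000.0
Filtering: salary > 82000.0
  Mia (110000) -> MATCH
  Tina (90000) -> MATCH


2 rows:
Mia, 110000
Tina, 90000


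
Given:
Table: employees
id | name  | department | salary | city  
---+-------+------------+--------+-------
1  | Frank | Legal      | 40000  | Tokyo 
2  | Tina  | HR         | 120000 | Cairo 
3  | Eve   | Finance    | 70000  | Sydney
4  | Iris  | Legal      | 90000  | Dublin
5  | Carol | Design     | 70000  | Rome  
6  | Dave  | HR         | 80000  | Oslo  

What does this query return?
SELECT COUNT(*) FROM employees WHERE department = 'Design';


Counting rows where department = 'Design'
  Carol -> MATCH


1


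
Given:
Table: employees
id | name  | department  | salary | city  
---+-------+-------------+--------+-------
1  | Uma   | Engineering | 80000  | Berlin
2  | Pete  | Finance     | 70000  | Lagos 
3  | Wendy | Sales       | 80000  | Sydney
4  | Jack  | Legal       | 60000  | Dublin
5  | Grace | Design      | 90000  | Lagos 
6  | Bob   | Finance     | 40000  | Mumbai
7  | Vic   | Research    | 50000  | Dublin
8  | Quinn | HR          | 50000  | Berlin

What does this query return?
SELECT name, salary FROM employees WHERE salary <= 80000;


Filtering: salary <= 80000
Matching: 7 rows

7 rows:
Uma, 80000
Pete, 70000
Wendy, 80000
Jack, 60000
Bob, 40000
Vic, 50000
Quinn, 50000
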